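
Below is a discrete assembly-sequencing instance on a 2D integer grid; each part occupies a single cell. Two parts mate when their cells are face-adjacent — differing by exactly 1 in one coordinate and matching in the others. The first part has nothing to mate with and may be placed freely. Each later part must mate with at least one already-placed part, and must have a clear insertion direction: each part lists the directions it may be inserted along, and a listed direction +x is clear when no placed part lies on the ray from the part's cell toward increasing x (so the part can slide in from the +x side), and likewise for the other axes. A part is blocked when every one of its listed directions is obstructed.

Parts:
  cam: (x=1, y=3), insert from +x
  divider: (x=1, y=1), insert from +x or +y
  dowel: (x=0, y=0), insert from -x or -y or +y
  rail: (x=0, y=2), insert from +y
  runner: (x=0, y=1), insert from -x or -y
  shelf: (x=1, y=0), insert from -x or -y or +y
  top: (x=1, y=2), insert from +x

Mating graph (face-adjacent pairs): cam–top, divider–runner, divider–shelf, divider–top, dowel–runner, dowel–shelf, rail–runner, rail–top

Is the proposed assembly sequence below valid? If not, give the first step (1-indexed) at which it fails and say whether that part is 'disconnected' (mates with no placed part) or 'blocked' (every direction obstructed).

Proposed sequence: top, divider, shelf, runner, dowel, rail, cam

Valid

1. top@(1, 2) [+x clear] — {top}
2. divider@(1, 1) [+x clear] — {divider, top}
3. shelf@(1, 0) [-x clear] — {divider, shelf, top}
4. runner@(0, 1) [-x clear] — {divider, runner, shelf, top}
5. dowel@(0, 0) [-x clear] — {divider, dowel, runner, shelf, top}
6. rail@(0, 2) [+y clear] — {divider, dowel, rail, runner, shelf, top}
7. cam@(1, 3) [+x clear] — {cam, divider, dowel, rail, runner, shelf, top}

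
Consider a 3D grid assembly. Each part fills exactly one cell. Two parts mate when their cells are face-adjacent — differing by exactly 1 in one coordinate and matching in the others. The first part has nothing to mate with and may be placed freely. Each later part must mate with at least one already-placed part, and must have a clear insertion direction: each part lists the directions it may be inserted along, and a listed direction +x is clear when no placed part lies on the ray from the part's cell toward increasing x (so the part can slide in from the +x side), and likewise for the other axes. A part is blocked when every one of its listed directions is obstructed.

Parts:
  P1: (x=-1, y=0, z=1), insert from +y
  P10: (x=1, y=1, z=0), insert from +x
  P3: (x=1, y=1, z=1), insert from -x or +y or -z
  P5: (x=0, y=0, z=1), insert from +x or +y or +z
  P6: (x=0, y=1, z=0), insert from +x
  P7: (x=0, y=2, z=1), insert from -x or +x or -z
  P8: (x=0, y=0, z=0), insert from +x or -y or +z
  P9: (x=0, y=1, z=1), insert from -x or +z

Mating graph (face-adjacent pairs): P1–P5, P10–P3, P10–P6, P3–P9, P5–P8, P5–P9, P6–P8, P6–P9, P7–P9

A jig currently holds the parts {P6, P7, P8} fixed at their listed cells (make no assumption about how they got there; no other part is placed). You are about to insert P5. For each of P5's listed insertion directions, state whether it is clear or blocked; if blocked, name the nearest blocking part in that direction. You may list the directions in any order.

+x: clear; +y: blocked by P7; +z: clear

+x: ray from P5(0, 0, 1) has no placed part ⇒ clear
+y: nearest on ray is P7@(0, 2, 1) ⇒ blocked
+z: ray from P5(0, 0, 1) has no placed part ⇒ clear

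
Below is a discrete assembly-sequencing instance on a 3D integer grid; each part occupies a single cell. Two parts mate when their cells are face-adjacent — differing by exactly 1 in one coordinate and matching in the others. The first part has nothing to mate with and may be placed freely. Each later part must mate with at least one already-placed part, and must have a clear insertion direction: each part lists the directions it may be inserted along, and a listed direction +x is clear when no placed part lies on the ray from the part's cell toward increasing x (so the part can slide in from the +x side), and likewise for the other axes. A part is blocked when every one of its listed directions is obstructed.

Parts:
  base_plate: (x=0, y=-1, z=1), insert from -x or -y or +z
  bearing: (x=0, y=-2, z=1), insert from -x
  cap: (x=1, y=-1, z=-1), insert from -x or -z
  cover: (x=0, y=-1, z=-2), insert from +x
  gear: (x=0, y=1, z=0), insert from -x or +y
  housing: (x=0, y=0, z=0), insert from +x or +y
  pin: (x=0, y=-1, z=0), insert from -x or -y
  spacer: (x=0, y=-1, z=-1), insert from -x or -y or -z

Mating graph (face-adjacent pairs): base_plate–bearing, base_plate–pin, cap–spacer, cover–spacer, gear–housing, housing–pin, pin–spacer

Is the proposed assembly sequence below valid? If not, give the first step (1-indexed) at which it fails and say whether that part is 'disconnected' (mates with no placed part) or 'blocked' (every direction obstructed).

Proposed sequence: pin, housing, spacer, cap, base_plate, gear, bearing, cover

Valid

1. pin@(0, -1, 0) [-x clear] — {pin}
2. housing@(0, 0, 0) [+x clear] — {housing, pin}
3. spacer@(0, -1, -1) [-x clear] — {housing, pin, spacer}
4. cap@(1, -1, -1) [-z clear] — {cap, housing, pin, spacer}
5. base_plate@(0, -1, 1) [-x clear] — {base_plate, cap, housing, pin, spacer}
6. gear@(0, 1, 0) [-x clear] — {base_plate, cap, gear, housing, pin, spacer}
7. bearing@(0, -2, 1) [-x clear] — {base_plate, bearing, cap, gear, housing, pin, spacer}
8. cover@(0, -1, -2) [+x clear] — {base_plate, bearing, cap, cover, gear, housing, pin, spacer}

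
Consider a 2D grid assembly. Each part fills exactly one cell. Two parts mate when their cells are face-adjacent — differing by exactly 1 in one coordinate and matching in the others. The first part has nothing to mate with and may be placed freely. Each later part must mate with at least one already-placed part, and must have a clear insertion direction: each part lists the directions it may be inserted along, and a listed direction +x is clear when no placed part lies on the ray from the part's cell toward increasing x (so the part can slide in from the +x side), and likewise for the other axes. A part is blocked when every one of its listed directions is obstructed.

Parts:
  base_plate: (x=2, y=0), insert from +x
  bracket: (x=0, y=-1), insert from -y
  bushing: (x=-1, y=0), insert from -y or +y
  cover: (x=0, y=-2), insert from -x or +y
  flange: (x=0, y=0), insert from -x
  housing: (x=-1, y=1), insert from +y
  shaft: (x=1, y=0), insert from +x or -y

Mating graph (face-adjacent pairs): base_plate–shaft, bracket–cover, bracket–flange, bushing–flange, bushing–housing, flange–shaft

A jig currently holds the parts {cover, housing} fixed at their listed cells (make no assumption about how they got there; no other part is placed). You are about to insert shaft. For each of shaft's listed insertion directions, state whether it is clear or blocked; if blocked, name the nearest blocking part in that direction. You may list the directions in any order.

+x: clear; -y: clear

+x: ray from shaft(1, 0) has no placed part ⇒ clear
-y: ray from shaft(1, 0) has no placed part ⇒ clear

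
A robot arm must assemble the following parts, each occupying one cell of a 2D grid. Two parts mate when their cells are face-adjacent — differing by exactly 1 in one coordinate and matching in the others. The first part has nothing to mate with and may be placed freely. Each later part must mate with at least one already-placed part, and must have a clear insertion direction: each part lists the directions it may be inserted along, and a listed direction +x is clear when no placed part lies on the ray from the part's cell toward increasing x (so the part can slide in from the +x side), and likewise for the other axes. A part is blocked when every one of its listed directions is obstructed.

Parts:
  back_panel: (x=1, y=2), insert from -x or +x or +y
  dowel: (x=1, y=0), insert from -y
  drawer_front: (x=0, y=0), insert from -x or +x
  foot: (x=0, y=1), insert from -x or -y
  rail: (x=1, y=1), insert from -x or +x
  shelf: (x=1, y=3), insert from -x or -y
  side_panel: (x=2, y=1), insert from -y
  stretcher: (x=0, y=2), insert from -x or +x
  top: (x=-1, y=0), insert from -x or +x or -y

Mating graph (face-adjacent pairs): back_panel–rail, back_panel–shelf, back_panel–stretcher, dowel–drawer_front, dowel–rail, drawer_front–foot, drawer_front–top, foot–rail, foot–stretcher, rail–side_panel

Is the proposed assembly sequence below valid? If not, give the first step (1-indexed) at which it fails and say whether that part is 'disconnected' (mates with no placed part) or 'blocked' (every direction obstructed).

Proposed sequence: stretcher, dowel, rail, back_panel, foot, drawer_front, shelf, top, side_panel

1. stretcher@(0, 2) [-x clear] — {stretcher}
2. dowel@(1, 0) — no placed neighbour ⇒ disconnected

Invalid at step 2 (disconnected)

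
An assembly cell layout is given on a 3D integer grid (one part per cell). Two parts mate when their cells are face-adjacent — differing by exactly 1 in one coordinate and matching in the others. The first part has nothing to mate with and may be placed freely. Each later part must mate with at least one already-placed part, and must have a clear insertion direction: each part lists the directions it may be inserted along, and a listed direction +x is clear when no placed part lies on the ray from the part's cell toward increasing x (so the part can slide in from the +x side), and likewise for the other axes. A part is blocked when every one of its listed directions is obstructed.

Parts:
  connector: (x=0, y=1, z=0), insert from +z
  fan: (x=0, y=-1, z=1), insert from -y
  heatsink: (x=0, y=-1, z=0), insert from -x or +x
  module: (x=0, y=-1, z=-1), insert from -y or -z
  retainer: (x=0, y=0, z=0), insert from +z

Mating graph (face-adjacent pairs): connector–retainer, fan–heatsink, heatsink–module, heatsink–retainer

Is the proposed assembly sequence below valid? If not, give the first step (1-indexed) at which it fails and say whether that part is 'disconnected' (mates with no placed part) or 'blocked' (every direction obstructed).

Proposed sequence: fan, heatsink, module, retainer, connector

1. fan@(0, -1, 1) [-y clear] — {fan}
2. heatsink@(0, -1, 0) [-x clear] — {fan, heatsink}
3. module@(0, -1, -1) [-y clear] — {fan, heatsink, module}
4. retainer@(0, 0, 0) [+z clear] — {fan, heatsink, module, retainer}
5. connector@(0, 1, 0) [+z clear] — {connector, fan, heatsink, module, retainer}

Valid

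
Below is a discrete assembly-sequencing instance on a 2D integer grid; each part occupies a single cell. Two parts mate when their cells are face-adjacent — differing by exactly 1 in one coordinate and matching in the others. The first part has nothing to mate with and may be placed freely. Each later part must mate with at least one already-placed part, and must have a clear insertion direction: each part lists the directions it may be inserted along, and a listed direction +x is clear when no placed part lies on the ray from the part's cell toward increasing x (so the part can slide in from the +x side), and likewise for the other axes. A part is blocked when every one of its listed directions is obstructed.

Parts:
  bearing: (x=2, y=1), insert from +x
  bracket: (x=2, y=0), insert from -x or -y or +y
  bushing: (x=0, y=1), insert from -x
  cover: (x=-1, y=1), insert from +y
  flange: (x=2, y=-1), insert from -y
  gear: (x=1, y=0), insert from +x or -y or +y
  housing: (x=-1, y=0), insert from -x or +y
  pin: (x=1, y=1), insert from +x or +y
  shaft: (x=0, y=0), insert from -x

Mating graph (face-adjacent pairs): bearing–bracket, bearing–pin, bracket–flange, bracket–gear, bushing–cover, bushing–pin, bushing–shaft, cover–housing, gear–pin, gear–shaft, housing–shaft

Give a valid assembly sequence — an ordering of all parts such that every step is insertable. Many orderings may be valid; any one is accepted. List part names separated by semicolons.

1. bushing@(0, 1) [-x clear] — {bushing}
2. shaft@(0, 0) [-x clear] — {bushing, shaft}
3. gear@(1, 0) [+x clear] — {bushing, gear, shaft}
4. bracket@(2, 0) [-y clear] — {bracket, bushing, gear, shaft}
5. flange@(2, -1) [-y clear] — {bracket, bushing, flange, gear, shaft}
6. pin@(1, 1) [+x clear] — {bracket, bushing, flange, gear, pin, shaft}
7. bearing@(2, 1) [+x clear] — {bearing, bracket, bushing, flange, gear, pin, shaft}
8. housing@(-1, 0) [-x clear] — {bearing, bracket, bushing, flange, gear, housing, pin, shaft}
9. cover@(-1, 1) [+y clear] — {bearing, bracket, bushing, cover, flange, gear, housing, pin, shaft}

bushing; shaft; gear; bracket; flange; pin; bearing; housing; cover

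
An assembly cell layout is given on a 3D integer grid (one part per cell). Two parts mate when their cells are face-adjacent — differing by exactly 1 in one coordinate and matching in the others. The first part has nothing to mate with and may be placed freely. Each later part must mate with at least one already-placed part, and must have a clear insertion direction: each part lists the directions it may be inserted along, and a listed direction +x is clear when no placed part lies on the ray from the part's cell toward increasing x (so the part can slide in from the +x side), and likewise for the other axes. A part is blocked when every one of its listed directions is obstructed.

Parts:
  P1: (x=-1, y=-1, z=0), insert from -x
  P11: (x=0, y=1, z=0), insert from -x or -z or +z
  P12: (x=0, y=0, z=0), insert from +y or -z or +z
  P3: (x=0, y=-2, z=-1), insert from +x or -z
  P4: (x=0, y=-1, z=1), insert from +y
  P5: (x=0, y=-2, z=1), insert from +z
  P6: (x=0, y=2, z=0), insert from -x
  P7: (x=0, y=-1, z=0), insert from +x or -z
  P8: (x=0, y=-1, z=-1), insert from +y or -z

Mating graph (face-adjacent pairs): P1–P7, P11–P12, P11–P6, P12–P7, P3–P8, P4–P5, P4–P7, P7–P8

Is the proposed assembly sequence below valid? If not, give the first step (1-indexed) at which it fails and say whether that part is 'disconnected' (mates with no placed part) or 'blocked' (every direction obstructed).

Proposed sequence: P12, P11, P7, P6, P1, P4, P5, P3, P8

Invalid at step 8 (disconnected)

1. P12@(0, 0, 0) [+y clear] — {P12}
2. P11@(0, 1, 0) [-x clear] — {P11, P12}
3. P7@(0, -1, 0) [+x clear] — {P11, P12, P7}
4. P6@(0, 2, 0) [-x clear] — {P11, P12, P6, P7}
5. P1@(-1, -1, 0) [-x clear] — {P1, P11, P12, P6, P7}
6. P4@(0, -1, 1) [+y clear] — {P1, P11, P12, P4, P6, P7}
7. P5@(0, -2, 1) [+z clear] — {P1, P11, P12, P4, P5, P6, P7}
8. P3@(0, -2, -1) — no placed neighbour ⇒ disconnected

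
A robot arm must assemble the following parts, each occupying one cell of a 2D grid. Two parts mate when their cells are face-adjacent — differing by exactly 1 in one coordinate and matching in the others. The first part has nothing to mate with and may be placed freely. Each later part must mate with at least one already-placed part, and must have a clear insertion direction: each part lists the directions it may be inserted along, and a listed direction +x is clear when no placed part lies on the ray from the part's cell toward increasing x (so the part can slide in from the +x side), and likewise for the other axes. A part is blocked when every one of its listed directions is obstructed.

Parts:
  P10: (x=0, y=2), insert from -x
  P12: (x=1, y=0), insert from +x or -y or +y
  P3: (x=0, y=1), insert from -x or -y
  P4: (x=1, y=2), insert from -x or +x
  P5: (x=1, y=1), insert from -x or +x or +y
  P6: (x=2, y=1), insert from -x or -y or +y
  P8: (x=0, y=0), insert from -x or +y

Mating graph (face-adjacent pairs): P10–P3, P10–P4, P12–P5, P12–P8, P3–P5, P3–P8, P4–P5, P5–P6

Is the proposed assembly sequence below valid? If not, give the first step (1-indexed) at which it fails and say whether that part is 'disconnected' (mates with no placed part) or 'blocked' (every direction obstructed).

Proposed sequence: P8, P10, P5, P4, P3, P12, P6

Invalid at step 2 (disconnected)

1. P8@(0, 0) [-x clear] — {P8}
2. P10@(0, 2) — no placed neighbour ⇒ disconnected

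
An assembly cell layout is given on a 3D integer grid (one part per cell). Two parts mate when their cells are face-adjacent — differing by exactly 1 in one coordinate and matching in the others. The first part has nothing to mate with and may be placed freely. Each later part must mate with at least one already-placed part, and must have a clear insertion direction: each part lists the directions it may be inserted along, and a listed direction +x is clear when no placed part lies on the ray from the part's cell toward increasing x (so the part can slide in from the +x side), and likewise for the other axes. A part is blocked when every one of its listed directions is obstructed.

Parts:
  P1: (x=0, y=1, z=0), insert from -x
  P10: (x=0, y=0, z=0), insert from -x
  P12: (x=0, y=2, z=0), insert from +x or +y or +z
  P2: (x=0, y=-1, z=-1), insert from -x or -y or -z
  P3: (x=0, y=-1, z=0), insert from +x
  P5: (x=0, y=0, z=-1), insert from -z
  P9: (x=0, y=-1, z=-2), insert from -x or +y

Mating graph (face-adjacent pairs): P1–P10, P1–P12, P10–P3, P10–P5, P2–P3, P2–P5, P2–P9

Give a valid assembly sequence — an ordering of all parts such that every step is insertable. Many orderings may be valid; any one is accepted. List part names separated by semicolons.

1. P10@(0, 0, 0) [-x clear] — {P10}
2. P5@(0, 0, -1) [-z clear] — {P10, P5}
3. P3@(0, -1, 0) [+x clear] — {P10, P3, P5}
4. P2@(0, -1, -1) [-x clear] — {P10, P2, P3, P5}
5. P9@(0, -1, -2) [-x clear] — {P10, P2, P3, P5, P9}
6. P1@(0, 1, 0) [-x clear] — {P1, P10, P2, P3, P5, P9}
7. P12@(0, 2, 0) [+x clear] — {P1, P10, P12, P2, P3, P5, P9}

P10; P5; P3; P2; P9; P1; P12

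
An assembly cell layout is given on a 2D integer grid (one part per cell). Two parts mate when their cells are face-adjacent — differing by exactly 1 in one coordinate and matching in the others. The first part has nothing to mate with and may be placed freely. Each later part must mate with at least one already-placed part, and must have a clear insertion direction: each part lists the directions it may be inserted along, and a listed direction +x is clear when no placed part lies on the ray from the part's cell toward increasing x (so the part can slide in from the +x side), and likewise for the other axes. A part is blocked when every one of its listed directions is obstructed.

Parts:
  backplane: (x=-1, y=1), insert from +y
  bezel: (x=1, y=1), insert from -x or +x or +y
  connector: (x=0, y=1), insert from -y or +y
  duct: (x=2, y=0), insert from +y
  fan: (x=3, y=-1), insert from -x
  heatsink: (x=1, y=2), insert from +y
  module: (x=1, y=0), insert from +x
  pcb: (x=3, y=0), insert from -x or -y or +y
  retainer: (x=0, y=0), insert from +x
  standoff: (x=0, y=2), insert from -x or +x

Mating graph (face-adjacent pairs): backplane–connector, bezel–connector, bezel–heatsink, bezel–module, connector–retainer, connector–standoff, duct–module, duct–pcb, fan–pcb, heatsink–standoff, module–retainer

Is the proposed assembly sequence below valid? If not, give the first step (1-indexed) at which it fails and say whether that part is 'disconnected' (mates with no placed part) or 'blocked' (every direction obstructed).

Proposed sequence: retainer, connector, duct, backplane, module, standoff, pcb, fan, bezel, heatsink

Invalid at step 3 (disconnected)

1. retainer@(0, 0) [+x clear] — {retainer}
2. connector@(0, 1) [+y clear] — {connector, retainer}
3. duct@(2, 0) — no placed neighbour ⇒ disconnected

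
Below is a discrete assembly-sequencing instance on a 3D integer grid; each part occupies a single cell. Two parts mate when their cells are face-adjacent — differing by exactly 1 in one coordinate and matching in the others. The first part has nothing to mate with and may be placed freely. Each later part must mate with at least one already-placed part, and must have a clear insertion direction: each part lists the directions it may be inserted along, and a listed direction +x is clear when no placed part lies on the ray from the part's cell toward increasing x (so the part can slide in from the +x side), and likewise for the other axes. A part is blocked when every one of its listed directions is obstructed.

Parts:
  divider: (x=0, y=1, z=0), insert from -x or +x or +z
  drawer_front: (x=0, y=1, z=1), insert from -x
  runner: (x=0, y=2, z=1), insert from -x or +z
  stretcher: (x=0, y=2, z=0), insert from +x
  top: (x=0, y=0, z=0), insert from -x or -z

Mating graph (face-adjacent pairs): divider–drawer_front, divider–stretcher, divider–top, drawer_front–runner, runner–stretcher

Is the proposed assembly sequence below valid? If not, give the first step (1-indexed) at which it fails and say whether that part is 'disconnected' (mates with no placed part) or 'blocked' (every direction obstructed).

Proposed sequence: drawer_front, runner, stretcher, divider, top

1. drawer_front@(0, 1, 1) [-x clear] — {drawer_front}
2. runner@(0, 2, 1) [-x clear] — {drawer_front, runner}
3. stretcher@(0, 2, 0) [+x clear] — {drawer_front, runner, stretcher}
4. divider@(0, 1, 0) [-x clear] — {divider, drawer_front, runner, stretcher}
5. top@(0, 0, 0) [-x clear] — {divider, drawer_front, runner, stretcher, top}

Valid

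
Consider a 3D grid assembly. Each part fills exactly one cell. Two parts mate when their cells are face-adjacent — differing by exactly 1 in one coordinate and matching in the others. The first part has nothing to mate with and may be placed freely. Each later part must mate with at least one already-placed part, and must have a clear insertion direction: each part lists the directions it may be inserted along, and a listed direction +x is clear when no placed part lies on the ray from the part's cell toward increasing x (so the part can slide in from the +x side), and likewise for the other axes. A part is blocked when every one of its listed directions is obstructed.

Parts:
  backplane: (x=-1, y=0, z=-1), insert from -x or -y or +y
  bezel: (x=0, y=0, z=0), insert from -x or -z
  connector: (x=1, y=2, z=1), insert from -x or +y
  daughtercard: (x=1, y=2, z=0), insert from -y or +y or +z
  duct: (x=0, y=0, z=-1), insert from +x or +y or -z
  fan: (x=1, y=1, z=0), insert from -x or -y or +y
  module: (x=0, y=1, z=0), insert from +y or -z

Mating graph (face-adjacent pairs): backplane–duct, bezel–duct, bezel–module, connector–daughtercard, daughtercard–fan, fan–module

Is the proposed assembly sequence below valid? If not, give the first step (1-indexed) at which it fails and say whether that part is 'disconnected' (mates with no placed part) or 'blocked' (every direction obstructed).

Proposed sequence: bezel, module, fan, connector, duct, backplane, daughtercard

1. bezel@(0, 0, 0) [-x clear] — {bezel}
2. module@(0, 1, 0) [+y clear] — {bezel, module}
3. fan@(1, 1, 0) [-y clear] — {bezel, fan, module}
4. connector@(1, 2, 1) — no placed neighbour ⇒ disconnected

Invalid at step 4 (disconnected)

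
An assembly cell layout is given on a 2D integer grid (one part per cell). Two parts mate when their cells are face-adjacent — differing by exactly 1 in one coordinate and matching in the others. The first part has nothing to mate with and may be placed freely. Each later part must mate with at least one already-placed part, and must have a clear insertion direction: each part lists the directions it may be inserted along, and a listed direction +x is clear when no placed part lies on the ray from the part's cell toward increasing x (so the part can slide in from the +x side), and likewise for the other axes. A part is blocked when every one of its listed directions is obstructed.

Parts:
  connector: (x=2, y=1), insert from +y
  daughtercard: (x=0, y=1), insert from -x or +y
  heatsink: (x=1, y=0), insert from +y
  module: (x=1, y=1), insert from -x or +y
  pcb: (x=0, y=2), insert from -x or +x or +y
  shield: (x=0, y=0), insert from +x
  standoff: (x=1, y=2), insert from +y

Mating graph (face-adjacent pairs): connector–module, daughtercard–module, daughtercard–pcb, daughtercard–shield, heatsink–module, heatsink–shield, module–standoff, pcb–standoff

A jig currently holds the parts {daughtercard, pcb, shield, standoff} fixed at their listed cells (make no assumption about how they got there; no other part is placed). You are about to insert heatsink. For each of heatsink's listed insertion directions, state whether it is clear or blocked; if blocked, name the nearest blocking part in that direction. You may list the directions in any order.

+y: blocked by standoff

+y: nearest on ray is standoff@(1, 2) ⇒ blocked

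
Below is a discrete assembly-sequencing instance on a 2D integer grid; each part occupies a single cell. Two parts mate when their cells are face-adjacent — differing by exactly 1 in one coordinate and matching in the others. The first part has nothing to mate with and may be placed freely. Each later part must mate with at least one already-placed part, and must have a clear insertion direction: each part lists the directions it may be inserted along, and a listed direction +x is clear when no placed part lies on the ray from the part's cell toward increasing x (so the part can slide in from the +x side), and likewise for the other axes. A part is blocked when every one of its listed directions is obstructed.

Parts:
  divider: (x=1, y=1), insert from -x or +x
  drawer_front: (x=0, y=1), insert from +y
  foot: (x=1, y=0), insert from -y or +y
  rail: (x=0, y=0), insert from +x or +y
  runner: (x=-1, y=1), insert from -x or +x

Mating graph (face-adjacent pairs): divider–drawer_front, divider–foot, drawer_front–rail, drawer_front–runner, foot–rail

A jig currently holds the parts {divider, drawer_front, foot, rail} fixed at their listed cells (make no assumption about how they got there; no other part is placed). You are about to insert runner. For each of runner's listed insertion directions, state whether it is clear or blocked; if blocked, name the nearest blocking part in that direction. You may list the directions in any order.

-x: ray from runner(-1, 1) has no placed part ⇒ clear
+x: nearest on ray is drawer_front@(0, 1) ⇒ blocked

+x: blocked by drawer_front; -x: clear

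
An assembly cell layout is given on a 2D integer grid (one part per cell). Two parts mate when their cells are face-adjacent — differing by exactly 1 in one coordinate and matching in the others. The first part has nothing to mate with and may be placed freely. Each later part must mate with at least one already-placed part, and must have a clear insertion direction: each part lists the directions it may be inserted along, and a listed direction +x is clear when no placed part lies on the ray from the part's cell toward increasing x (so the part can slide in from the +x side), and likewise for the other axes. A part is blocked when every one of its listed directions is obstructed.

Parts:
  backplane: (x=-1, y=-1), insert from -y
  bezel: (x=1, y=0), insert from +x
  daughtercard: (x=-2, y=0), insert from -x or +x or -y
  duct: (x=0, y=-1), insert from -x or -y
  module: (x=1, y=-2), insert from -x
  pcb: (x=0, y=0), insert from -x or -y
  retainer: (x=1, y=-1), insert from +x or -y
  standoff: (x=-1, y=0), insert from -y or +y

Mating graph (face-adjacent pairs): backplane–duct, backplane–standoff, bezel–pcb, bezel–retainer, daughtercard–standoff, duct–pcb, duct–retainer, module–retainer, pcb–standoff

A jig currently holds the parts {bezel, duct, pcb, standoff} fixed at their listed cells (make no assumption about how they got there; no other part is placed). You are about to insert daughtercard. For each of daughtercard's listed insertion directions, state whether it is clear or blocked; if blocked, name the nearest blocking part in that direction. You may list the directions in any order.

+x: blocked by standoff; -x: clear; -y: clear

-x: ray from daughtercard(-2, 0) has no placed part ⇒ clear
+x: nearest on ray is standoff@(-1, 0) ⇒ blocked
-y: ray from daughtercard(-2, 0) has no placed part ⇒ clear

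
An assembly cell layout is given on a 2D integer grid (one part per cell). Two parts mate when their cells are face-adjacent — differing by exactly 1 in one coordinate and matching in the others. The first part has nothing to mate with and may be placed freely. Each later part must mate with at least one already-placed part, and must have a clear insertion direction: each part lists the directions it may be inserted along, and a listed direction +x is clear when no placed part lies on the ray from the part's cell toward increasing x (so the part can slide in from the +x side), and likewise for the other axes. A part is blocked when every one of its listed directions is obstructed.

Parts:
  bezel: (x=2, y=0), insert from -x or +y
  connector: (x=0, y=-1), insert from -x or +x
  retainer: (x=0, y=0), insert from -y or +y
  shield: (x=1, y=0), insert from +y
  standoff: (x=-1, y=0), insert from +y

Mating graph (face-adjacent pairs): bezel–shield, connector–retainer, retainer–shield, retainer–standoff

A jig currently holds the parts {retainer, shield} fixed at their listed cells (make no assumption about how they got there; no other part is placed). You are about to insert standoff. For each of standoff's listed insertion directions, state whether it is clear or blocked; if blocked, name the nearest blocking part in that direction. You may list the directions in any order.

+y: clear

+y: ray from standoff(-1, 0) has no placed part ⇒ clear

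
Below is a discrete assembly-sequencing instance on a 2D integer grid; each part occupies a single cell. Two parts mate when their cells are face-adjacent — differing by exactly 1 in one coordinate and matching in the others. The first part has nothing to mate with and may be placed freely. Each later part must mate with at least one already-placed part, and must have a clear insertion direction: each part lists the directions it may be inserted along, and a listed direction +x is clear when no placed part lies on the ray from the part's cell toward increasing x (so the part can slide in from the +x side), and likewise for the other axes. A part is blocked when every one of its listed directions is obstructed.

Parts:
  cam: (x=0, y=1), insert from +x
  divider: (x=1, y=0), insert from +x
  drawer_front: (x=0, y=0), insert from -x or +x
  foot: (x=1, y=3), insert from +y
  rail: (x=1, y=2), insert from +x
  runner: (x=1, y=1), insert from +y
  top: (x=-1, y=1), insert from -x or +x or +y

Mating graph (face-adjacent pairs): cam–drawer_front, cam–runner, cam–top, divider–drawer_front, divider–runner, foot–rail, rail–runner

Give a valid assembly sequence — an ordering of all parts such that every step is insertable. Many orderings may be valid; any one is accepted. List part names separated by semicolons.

1. drawer_front@(0, 0) [-x clear] — {drawer_front}
2. divider@(1, 0) [+x clear] — {divider, drawer_front}
3. cam@(0, 1) [+x clear] — {cam, divider, drawer_front}
4. top@(-1, 1) [-x clear] — {cam, divider, drawer_front, top}
5. runner@(1, 1) [+y clear] — {cam, divider, drawer_front, runner, top}
6. rail@(1, 2) [+x clear] — {cam, divider, drawer_front, rail, runner, top}
7. foot@(1, 3) [+y clear] — {cam, divider, drawer_front, foot, rail, runner, top}

drawer_front; divider; cam; top; runner; rail; foot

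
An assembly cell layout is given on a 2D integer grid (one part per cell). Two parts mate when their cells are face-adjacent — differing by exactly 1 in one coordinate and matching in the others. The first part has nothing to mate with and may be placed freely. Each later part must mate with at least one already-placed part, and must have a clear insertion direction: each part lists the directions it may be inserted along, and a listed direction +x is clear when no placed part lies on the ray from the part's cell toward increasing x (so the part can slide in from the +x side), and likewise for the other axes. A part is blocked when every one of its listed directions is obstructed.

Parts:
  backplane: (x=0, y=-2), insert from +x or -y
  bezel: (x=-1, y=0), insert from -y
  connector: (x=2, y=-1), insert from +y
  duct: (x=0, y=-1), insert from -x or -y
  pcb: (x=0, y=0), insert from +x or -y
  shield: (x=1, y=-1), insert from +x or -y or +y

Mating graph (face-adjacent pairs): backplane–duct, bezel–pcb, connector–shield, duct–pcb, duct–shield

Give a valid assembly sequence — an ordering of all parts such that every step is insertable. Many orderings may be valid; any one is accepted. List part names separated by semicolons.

pcb; duct; bezel; backplane; shield; connector

1. pcb@(0, 0) [+x clear] — {pcb}
2. duct@(0, -1) [-x clear] — {duct, pcb}
3. bezel@(-1, 0) [-y clear] — {bezel, duct, pcb}
4. backplane@(0, -2) [+x clear] — {backplane, bezel, duct, pcb}
5. shield@(1, -1) [+x clear] — {backplane, bezel, duct, pcb, shield}
6. connector@(2, -1) [+y clear] — {backplane, bezel, connector, duct, pcb, shield}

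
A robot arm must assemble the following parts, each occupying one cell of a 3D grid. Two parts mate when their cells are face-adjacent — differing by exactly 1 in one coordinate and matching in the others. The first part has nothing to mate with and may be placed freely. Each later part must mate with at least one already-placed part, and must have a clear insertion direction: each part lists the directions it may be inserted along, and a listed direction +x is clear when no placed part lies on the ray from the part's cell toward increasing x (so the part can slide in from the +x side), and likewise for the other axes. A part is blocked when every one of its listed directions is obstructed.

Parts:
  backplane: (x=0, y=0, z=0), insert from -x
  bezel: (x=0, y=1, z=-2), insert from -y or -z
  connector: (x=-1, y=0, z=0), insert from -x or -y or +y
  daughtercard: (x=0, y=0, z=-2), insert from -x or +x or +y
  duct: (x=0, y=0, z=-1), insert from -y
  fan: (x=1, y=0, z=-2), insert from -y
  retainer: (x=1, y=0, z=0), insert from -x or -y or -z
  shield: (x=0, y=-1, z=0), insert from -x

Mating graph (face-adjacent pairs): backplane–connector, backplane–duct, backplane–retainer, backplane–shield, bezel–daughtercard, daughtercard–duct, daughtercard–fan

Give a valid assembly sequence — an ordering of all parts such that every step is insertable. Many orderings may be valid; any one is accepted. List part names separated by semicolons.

1. duct@(0, 0, -1) [-y clear] — {duct}
2. daughtercard@(0, 0, -2) [-x clear] — {daughtercard, duct}
3. bezel@(0, 1, -2) [-z clear] — {bezel, daughtercard, duct}
4. fan@(1, 0, -2) [-y clear] — {bezel, daughtercard, duct, fan}
5. backplane@(0, 0, 0) [-x clear] — {backplane, bezel, daughtercard, duct, fan}
6. retainer@(1, 0, 0) [-y clear] — {backplane, bezel, daughtercard, duct, fan, retainer}
7. shield@(0, -1, 0) [-x clear] — {backplane, bezel, daughtercard, duct, fan, retainer, shield}
8. connector@(-1, 0, 0) [-x clear] — {backplane, bezel, connector, daughtercard, duct, fan, retainer, shield}

duct; daughtercard; bezel; fan; backplane; retainer; shield; connector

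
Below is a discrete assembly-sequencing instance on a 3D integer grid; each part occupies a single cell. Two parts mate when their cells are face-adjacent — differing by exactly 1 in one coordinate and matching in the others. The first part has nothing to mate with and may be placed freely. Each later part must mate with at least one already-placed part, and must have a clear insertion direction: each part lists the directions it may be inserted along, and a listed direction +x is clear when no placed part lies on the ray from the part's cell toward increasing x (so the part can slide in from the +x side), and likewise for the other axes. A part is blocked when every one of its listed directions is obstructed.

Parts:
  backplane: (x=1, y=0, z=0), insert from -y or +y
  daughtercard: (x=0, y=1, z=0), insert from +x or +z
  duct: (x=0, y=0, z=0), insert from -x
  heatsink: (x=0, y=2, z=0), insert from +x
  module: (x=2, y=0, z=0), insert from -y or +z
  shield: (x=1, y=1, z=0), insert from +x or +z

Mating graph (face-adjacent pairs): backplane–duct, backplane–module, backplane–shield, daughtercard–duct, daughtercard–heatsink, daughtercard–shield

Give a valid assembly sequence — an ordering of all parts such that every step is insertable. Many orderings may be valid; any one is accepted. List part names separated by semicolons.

1. module@(2, 0, 0) [-y clear] — {module}
2. backplane@(1, 0, 0) [-y clear] — {backplane, module}
3. shield@(1, 1, 0) [+x clear] — {backplane, module, shield}
4. daughtercard@(0, 1, 0) [+z clear] — {backplane, daughtercard, module, shield}
5. heatsink@(0, 2, 0) [+x clear] — {backplane, daughtercard, heatsink, module, shield}
6. duct@(0, 0, 0) [-x clear] — {backplane, daughtercard, duct, heatsink, module, shield}

module; backplane; shield; daughtercard; heatsink; duct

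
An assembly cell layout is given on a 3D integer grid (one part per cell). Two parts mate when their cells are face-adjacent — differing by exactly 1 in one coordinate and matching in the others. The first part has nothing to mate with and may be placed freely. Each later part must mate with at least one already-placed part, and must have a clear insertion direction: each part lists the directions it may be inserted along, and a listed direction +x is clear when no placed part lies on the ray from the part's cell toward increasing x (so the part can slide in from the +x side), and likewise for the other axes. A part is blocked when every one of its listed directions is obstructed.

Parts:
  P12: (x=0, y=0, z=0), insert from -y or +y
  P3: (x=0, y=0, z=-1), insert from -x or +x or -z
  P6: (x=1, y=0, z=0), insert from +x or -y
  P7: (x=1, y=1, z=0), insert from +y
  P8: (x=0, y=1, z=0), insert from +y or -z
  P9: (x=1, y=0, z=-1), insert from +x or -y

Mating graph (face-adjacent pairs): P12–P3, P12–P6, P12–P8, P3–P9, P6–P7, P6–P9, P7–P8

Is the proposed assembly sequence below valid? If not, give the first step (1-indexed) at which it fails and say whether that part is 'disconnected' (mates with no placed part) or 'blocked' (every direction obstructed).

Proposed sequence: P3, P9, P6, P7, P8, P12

1. P3@(0, 0, -1) [-x clear] — {P3}
2. P9@(1, 0, -1) [+x clear] — {P3, P9}
3. P6@(1, 0, 0) [+x clear] — {P3, P6, P9}
4. P7@(1, 1, 0) [+y clear] — {P3, P6, P7, P9}
5. P8@(0, 1, 0) [+y clear] — {P3, P6, P7, P8, P9}
6. P12@(0, 0, 0) [-y clear] — {P12, P3, P6, P7, P8, P9}

Valid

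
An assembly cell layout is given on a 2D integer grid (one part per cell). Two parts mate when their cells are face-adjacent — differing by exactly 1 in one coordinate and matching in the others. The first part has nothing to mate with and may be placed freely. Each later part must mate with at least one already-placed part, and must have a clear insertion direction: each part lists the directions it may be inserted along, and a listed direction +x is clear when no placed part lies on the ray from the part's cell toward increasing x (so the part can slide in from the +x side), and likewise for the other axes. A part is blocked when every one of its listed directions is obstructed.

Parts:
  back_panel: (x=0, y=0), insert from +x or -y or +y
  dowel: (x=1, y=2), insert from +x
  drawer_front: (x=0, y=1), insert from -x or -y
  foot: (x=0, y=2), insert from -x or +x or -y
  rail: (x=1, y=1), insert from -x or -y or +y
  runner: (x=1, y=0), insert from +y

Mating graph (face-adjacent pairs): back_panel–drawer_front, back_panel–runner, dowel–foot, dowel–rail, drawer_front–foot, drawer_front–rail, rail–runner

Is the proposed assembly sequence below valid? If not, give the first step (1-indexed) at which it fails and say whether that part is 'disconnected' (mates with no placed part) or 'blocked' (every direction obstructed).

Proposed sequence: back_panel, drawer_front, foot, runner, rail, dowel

Valid

1. back_panel@(0, 0) [+x clear] — {back_panel}
2. drawer_front@(0, 1) [-x clear] — {back_panel, drawer_front}
3. foot@(0, 2) [-x clear] — {back_panel, drawer_front, foot}
4. runner@(1, 0) [+y clear] — {back_panel, drawer_front, foot, runner}
5. rail@(1, 1) [+y clear] — {back_panel, drawer_front, foot, rail, runner}
6. dowel@(1, 2) [+x clear] — {back_panel, dowel, drawer_front, foot, rail, runner}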